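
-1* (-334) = 334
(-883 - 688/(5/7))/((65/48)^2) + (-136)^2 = 369459776/21125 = 17489.22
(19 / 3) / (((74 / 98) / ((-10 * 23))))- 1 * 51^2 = -502841 / 111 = -4530.10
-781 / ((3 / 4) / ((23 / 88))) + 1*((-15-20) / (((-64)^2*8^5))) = -109588775017 / 402653184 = -272.17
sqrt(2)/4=0.35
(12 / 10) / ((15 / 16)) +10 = 282 / 25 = 11.28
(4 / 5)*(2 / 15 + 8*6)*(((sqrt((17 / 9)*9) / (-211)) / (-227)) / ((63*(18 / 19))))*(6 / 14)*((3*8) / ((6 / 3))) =109744*sqrt(17) / 1584193275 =0.00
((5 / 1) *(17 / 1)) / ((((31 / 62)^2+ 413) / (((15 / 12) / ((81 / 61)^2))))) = 1581425 / 10845333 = 0.15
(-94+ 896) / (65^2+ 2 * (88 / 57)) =0.19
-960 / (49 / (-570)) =547200 / 49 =11167.35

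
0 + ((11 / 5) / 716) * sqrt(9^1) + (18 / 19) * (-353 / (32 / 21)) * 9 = -537402927 / 272080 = -1975.17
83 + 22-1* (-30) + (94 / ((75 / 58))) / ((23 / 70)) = 122903 / 345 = 356.24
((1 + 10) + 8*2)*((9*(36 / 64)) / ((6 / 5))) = 3645 / 32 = 113.91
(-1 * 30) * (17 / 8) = -255 / 4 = -63.75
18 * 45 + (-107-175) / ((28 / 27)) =7533 / 14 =538.07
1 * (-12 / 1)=-12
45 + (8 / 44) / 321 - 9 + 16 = 183614 / 3531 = 52.00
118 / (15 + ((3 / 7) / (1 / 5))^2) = 2891 / 480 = 6.02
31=31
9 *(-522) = -4698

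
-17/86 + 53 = 4541/86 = 52.80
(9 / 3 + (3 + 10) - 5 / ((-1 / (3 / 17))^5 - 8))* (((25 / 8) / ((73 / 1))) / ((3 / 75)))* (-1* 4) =-14218769375 / 207582946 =-68.50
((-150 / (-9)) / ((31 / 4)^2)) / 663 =800 / 1911429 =0.00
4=4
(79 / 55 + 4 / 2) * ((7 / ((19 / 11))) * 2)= 2646 / 95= 27.85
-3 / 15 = -1 / 5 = -0.20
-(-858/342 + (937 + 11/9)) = -160007/171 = -935.71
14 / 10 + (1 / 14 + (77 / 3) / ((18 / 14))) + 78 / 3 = 89651 / 1890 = 47.43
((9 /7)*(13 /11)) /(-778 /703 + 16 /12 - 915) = -246753 /148552789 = -0.00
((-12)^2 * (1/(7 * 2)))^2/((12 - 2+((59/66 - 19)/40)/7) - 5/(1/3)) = -2737152/131033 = -20.89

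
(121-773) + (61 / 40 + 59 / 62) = -805409 / 1240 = -649.52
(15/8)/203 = 15/1624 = 0.01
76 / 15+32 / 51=484 / 85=5.69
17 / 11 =1.55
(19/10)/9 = 0.21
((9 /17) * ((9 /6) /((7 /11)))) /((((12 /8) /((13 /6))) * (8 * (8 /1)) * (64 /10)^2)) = 10725 /15597568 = 0.00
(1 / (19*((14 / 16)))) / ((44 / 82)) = 164 / 1463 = 0.11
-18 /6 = -3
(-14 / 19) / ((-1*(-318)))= -7 / 3021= -0.00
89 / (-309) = -89 / 309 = -0.29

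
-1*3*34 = -102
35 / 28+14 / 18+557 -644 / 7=16813 / 36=467.03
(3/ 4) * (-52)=-39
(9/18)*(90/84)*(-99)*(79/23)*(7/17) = -117315/1564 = -75.01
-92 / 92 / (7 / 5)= -5 / 7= -0.71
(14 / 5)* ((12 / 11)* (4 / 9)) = 224 / 165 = 1.36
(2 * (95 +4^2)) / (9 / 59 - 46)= -13098 / 2705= -4.84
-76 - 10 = -86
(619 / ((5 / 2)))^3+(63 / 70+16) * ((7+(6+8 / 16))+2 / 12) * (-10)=5691373691 / 375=15176996.51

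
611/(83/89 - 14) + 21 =-29956/1163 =-25.76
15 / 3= 5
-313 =-313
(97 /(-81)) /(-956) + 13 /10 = 503819 /387180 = 1.30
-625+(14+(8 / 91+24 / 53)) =-2944245 / 4823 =-610.46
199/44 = 4.52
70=70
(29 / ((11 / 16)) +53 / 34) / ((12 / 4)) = 14.58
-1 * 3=-3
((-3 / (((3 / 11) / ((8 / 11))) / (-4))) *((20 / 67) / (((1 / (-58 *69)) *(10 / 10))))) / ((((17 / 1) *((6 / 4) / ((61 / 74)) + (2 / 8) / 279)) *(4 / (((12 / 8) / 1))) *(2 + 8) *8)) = -817320456 / 141164243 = -5.79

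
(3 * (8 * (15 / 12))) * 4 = 120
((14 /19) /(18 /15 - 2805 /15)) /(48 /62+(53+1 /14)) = -30380 /412486219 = -0.00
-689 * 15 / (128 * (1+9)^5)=-2067 / 2560000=-0.00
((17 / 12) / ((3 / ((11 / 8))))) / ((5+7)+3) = 187 / 4320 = 0.04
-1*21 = -21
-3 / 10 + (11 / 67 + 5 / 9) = 2531 / 6030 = 0.42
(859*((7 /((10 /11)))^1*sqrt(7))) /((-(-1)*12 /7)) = 463001*sqrt(7) /120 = 10208.21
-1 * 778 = -778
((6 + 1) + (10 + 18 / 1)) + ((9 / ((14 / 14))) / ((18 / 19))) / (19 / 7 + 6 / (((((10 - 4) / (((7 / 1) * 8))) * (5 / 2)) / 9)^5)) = 393453799981795 / 11241537130462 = 35.00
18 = 18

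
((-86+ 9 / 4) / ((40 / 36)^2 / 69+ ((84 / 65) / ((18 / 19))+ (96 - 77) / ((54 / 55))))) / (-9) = 13522275 / 30129182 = 0.45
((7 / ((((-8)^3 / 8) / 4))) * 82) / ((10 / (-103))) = 29561 / 80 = 369.51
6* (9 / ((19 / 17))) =918 / 19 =48.32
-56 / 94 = -28 / 47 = -0.60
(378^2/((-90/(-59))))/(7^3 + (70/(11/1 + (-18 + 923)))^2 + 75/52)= 319284196686/1174108345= 271.94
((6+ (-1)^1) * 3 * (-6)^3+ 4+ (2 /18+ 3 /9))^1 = -29120 /9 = -3235.56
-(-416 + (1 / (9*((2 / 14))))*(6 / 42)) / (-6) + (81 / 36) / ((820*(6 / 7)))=-12276473 / 177120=-69.31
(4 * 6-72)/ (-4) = 12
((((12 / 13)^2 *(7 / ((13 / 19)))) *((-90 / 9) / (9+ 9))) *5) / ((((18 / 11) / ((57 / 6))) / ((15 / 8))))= -3474625 / 13182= -263.59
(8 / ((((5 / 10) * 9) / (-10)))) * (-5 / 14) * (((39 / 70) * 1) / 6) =260 / 441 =0.59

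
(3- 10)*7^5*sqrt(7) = -117649*sqrt(7) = -311270.00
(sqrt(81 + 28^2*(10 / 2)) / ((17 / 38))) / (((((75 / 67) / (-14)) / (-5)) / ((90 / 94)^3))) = 216537300*sqrt(4001) / 1764991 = 7760.23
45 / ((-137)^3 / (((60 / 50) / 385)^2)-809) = -1620 / 9528469989749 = -0.00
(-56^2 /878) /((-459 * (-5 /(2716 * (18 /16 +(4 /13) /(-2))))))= -53765936 /13097565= -4.11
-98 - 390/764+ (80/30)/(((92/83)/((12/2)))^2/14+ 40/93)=-102645212357/1111535578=-92.35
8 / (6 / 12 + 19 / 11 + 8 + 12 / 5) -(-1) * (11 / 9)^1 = 7733 / 4167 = 1.86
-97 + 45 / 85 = -1640 / 17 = -96.47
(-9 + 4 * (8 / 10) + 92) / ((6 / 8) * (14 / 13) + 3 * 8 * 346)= 11206 / 1079625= 0.01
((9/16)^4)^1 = 6561/65536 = 0.10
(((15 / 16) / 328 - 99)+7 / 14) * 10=-2584565 / 2624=-984.97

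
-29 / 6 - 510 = -3089 / 6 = -514.83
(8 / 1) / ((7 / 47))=376 / 7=53.71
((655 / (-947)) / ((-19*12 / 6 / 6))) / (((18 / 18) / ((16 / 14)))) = 15720 / 125951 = 0.12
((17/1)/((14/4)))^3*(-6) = -235824/343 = -687.53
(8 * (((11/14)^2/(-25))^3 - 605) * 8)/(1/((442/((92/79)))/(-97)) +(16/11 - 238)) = 13669595884831518489/83599541134375000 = 163.51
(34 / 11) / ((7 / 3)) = 102 / 77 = 1.32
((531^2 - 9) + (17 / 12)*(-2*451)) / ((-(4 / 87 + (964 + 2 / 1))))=-48837305 / 168092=-290.54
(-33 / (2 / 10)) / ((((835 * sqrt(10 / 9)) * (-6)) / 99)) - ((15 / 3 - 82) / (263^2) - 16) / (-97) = -1106781 / 6709393+ 3267 * sqrt(10) / 3340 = 2.93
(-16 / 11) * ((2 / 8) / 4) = -1 / 11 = -0.09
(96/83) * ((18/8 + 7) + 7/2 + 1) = 1320/83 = 15.90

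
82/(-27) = -82/27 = -3.04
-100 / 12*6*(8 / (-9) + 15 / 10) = -275 / 9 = -30.56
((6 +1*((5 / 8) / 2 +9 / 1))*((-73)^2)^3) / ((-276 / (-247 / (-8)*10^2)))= -228949767596970875 / 8832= -25922754483352.68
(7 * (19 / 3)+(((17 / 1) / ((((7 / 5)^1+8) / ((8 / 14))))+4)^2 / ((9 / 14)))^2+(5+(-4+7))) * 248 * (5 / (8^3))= 178509426185375 / 45908038848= 3888.41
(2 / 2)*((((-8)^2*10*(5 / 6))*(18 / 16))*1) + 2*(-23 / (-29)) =17446 / 29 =601.59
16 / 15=1.07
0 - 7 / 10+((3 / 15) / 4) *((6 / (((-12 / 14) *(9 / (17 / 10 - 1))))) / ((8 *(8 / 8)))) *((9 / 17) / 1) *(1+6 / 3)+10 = 252813 / 27200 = 9.29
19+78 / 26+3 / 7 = 157 / 7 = 22.43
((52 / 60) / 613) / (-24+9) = -13 / 137925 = -0.00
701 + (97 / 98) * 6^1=34640 / 49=706.94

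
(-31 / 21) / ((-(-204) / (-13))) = 403 / 4284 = 0.09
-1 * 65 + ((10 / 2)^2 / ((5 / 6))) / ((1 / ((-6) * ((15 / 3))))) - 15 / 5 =-968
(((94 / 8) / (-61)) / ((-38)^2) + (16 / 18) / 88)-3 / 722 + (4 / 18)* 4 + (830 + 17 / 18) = 831.84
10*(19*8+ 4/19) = 28920/19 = 1522.11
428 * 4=1712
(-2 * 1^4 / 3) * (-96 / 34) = 32 / 17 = 1.88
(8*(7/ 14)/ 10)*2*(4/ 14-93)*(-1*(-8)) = -20768/ 35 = -593.37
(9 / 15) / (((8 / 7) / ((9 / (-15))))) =-63 / 200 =-0.32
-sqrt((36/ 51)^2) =-12/ 17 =-0.71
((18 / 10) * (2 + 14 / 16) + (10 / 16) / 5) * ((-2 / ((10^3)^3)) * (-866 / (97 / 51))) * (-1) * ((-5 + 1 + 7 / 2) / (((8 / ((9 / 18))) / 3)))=0.00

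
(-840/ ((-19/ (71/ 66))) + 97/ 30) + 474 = 3290453/ 6270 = 524.79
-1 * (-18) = 18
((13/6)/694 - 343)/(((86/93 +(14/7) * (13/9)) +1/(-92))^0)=-343.00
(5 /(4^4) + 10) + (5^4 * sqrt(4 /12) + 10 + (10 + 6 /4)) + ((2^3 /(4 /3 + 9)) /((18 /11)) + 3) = 833105 /23808 + 625 * sqrt(3) /3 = 395.84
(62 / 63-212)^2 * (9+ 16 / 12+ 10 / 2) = 8129600056 / 11907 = 682758.05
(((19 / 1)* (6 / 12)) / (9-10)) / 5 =-19 / 10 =-1.90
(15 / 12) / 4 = 5 / 16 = 0.31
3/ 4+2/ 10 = 19/ 20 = 0.95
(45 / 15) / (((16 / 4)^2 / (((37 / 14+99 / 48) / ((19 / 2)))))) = 1581 / 17024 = 0.09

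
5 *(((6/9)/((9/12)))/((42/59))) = 1180/189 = 6.24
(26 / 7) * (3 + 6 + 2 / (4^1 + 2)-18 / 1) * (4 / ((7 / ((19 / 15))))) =-51376 / 2205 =-23.30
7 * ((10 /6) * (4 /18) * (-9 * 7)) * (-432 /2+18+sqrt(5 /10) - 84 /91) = 422380 /13 - 245 * sqrt(2) /3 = 32375.28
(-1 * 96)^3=-884736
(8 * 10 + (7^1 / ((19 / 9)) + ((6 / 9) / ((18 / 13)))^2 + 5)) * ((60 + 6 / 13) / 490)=160667963 / 14705145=10.93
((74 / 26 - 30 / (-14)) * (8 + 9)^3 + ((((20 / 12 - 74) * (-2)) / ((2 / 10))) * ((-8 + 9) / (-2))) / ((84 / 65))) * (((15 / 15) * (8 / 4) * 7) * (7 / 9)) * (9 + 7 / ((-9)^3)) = 1820926424933 / 767637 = 2372119.15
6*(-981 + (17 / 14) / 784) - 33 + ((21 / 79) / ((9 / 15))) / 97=-248920263043 / 42054544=-5918.99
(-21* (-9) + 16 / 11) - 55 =1490 / 11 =135.45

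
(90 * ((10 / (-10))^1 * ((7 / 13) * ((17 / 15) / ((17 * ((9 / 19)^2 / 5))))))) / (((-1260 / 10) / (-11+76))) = 9025 / 243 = 37.14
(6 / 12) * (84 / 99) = 14 / 33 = 0.42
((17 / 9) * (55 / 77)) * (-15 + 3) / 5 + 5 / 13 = -779 / 273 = -2.85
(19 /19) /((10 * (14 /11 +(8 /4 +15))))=11 /2010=0.01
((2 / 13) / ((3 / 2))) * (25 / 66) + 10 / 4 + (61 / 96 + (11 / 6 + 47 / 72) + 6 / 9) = 260573 / 41184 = 6.33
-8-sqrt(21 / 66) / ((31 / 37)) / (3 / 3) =-8-37 * sqrt(154) / 682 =-8.67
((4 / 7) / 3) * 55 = 220 / 21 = 10.48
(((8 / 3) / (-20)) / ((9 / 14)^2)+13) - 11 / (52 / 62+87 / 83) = 8078684 / 1179765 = 6.85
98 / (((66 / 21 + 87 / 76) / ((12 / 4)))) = 156408 / 2281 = 68.57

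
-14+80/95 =-250/19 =-13.16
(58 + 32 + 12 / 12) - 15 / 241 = 21916 / 241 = 90.94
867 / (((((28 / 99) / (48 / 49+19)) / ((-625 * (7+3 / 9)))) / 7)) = -192569911875 / 98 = -1964999100.77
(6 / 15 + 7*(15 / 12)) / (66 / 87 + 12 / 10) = 5307 / 1136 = 4.67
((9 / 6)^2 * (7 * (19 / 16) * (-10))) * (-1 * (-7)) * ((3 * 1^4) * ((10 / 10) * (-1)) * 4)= 125685 / 8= 15710.62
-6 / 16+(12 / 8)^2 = 15 / 8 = 1.88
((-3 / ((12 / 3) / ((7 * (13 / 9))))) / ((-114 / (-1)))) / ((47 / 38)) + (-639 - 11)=-1099891 / 1692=-650.05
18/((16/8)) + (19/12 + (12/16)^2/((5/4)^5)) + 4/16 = 206581/18750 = 11.02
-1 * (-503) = 503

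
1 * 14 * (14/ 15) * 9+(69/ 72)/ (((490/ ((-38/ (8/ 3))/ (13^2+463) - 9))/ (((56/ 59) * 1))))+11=268498287/ 2088128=128.58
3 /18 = 1 /6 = 0.17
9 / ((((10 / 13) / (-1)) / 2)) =-117 / 5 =-23.40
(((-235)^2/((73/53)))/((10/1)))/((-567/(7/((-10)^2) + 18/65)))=-52801727/21523320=-2.45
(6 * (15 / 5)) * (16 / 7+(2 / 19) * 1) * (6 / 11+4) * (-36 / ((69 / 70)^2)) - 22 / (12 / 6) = -802576171 / 110561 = -7259.13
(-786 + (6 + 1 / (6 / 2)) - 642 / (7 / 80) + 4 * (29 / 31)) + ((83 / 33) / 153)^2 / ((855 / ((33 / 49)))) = -8139650997331046 / 1003276616265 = -8113.07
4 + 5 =9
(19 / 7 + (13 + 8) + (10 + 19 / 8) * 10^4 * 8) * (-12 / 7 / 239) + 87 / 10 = -830601063 / 117110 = -7092.49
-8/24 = -1/3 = -0.33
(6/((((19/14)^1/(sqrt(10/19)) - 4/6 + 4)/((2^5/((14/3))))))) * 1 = 2419200/134269 - 98496 * sqrt(190)/134269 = 7.91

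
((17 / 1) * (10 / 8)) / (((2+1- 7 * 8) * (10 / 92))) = -391 / 106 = -3.69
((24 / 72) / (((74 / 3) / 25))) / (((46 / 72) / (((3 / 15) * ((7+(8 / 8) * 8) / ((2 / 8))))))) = 5400 / 851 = 6.35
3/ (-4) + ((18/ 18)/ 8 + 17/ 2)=63/ 8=7.88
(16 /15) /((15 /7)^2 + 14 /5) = 784 /5433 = 0.14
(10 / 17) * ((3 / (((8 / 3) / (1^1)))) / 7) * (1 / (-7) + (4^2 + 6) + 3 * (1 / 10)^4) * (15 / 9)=4590063 / 1332800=3.44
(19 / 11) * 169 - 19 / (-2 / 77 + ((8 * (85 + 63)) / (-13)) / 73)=306.83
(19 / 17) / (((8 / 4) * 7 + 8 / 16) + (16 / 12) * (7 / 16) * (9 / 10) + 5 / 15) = 120 / 1649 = 0.07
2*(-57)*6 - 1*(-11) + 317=-356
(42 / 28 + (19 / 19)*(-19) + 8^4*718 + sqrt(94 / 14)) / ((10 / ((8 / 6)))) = 2*sqrt(329) / 105 + 1960607 / 5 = 392121.75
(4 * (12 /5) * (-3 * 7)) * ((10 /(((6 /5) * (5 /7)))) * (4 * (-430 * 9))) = 36408960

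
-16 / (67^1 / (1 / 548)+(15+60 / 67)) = -1072 / 2461037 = -0.00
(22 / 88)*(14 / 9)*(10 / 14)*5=25 / 18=1.39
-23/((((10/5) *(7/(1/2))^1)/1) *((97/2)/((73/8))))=-1679/10864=-0.15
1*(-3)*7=-21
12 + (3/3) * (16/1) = 28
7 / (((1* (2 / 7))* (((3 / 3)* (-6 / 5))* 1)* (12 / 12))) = -245 / 12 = -20.42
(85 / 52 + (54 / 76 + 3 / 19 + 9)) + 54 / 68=206543 / 16796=12.30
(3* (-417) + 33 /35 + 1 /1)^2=1911176089 /1225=1560143.75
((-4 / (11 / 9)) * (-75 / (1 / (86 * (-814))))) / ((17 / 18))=-309290400 / 17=-18193552.94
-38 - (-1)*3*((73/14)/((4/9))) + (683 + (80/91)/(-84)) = 10398683/15288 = 680.19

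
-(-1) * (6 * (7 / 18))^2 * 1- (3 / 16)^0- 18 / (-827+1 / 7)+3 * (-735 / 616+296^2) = 262848.89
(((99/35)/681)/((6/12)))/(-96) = -11/127120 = -0.00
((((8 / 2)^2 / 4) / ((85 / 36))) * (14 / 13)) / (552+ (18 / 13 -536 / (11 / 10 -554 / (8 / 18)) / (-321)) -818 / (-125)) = 1937363400 / 594585705563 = 0.00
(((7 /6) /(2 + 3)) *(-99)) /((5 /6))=-27.72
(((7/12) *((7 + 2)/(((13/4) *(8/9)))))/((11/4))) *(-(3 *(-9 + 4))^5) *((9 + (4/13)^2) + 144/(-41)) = 2801426.28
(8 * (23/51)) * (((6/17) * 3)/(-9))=-0.42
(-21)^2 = 441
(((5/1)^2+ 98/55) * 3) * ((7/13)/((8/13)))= 30933/440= 70.30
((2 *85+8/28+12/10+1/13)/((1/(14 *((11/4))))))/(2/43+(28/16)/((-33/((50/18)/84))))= 263186096184/1783405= 147575.06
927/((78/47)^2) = 227527/676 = 336.58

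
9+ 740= 749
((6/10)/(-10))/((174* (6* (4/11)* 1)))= -11/69600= -0.00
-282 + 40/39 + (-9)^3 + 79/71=-2793538/2769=-1008.86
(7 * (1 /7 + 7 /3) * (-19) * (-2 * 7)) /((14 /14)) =13832 /3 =4610.67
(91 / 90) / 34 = 91 / 3060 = 0.03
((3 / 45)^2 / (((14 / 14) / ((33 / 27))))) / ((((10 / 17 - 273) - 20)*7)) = -187 / 70463925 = -0.00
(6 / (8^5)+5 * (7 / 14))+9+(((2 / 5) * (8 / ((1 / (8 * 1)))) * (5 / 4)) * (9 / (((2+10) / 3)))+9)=1515523 / 16384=92.50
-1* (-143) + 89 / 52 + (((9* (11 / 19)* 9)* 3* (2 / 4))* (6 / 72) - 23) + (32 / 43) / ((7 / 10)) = 76509905 / 594776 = 128.64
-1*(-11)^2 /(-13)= 121 /13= 9.31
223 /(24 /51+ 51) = 4.33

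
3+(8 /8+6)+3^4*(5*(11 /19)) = 4645 /19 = 244.47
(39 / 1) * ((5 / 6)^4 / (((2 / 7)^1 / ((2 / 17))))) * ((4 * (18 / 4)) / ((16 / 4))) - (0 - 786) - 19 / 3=814.52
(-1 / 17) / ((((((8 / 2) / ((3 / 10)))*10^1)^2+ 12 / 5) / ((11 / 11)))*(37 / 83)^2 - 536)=-310005 / 15796147924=-0.00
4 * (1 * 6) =24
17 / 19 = 0.89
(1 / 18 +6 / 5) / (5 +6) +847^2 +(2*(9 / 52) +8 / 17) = 78481059389 / 109395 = 717409.93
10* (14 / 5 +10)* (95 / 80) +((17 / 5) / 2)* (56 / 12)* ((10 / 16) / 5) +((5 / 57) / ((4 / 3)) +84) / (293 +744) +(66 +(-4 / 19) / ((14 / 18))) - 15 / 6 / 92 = 20819818883 / 95165490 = 218.77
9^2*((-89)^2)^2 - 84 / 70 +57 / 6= 50821215293 / 10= 5082121529.30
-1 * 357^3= -45499293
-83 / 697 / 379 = -83 / 264163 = -0.00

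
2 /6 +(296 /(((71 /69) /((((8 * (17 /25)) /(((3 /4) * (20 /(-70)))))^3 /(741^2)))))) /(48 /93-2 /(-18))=-203029588038971 /15228418359375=-13.33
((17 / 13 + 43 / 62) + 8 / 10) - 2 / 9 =93541 / 36270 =2.58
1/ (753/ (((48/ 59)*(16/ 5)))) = 256/ 74045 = 0.00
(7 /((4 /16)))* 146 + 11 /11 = 4089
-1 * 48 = -48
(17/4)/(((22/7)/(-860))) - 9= -25783/22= -1171.95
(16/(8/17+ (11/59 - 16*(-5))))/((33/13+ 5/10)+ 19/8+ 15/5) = 128384/5445125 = 0.02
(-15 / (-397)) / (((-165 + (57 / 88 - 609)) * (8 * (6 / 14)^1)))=-77 / 5403567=-0.00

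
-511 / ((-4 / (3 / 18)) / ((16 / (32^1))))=511 / 48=10.65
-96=-96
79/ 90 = 0.88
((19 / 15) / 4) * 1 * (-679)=-12901 / 60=-215.02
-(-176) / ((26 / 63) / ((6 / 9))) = 3696 / 13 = 284.31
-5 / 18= -0.28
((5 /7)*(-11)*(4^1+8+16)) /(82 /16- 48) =1760 /343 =5.13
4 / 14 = 2 / 7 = 0.29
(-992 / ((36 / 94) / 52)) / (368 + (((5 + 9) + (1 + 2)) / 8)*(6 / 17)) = -4848896 / 13275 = -365.27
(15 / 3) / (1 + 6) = 5 / 7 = 0.71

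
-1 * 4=-4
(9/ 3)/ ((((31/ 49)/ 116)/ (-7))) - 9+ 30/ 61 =-7297293/ 1891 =-3858.96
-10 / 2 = -5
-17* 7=-119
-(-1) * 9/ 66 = 3/ 22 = 0.14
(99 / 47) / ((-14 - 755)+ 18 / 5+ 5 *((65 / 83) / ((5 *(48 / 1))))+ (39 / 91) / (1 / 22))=-13804560 / 4954287907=-0.00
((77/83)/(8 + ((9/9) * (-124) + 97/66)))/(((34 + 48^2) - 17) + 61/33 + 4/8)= -335412/96205683377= -0.00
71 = 71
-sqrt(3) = -1.73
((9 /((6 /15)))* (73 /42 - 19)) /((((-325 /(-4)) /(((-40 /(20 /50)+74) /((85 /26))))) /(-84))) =-54288 /17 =-3193.41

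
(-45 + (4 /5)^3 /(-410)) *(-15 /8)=3459471 /41000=84.38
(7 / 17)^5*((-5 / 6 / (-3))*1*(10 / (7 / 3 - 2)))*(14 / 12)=2941225 / 25557426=0.12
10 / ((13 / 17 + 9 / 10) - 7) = -1700 / 907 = -1.87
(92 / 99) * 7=644 / 99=6.51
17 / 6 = 2.83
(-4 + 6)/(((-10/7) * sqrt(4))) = -7/10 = -0.70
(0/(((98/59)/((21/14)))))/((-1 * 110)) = 0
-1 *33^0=-1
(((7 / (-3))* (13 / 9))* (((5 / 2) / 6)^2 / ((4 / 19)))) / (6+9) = -8645 / 46656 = -0.19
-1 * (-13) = 13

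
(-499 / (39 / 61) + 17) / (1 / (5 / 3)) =-148880 / 117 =-1272.48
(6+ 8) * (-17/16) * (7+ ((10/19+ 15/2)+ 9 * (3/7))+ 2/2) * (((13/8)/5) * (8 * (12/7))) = -3506607/2660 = -1318.27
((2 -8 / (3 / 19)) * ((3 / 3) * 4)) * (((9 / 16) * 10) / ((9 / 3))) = -365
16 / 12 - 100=-296 / 3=-98.67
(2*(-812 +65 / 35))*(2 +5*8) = -68052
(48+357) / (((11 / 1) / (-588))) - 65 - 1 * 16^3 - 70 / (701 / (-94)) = -198949231 / 7711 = -25800.70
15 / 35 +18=129 / 7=18.43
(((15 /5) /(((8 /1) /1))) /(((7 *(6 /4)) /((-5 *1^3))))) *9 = -45 /28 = -1.61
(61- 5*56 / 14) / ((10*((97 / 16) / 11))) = 3608 / 485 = 7.44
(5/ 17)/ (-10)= -1/ 34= -0.03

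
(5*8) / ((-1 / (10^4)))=-400000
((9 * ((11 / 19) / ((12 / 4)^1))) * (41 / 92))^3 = 2476813977 / 5341020992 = 0.46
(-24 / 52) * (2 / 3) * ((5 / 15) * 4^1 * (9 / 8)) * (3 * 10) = -180 / 13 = -13.85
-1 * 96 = -96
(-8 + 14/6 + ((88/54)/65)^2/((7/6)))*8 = -325767224/7186725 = -45.33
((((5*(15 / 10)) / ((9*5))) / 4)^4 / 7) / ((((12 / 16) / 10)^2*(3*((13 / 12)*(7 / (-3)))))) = -25 / 2476656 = -0.00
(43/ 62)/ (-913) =-43/ 56606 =-0.00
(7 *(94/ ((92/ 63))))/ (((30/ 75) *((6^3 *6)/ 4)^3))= 11515/ 347680512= 0.00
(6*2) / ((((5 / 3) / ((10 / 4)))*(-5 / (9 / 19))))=-162 / 95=-1.71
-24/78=-4/13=-0.31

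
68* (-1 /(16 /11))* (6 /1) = -561 /2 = -280.50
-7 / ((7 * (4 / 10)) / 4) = -10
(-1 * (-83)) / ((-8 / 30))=-1245 / 4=-311.25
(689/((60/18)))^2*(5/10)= 4272489/200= 21362.44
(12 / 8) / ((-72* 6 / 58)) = -29 / 144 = -0.20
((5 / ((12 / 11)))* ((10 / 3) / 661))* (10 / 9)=1375 / 53541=0.03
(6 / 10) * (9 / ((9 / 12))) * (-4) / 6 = -24 / 5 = -4.80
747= 747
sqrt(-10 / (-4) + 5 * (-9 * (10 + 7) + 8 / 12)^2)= sqrt(4177070) / 6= 340.63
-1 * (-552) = 552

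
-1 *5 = -5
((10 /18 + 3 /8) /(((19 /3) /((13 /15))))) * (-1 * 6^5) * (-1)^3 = 94068 /95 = 990.19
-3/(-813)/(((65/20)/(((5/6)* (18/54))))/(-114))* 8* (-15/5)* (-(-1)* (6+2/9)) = 170240/31707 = 5.37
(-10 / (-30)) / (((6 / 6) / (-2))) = -0.67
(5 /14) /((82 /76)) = 95 /287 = 0.33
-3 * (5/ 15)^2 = -1/ 3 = -0.33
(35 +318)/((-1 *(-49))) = 353/49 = 7.20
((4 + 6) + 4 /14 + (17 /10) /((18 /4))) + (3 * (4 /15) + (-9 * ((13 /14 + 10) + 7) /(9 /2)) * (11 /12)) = -3853 /180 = -21.41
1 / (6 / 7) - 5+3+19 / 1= 109 / 6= 18.17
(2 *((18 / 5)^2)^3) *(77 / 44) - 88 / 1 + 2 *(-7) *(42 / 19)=2226500396 / 296875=7499.79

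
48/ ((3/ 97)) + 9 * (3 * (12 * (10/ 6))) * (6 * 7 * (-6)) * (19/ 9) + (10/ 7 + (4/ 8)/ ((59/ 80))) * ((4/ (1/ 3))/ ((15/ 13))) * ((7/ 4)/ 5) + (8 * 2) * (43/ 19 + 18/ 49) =-78460101358/ 274645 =-285678.24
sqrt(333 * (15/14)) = 3 * sqrt(7770)/14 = 18.89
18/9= 2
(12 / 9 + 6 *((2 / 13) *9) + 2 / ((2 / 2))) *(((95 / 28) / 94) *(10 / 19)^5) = 0.02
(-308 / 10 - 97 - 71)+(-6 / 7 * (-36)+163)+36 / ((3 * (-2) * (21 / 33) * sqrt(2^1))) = -33 * sqrt(2) / 7 - 173 / 35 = -11.61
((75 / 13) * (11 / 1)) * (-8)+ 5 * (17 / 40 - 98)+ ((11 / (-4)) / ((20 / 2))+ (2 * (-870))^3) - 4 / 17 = -5268024996.08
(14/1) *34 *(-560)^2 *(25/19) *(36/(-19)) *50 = -6717312000000/361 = -18607512465.37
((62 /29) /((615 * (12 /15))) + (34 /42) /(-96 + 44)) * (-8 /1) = 9714 /108199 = 0.09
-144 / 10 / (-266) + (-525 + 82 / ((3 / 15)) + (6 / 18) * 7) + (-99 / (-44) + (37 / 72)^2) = -110.10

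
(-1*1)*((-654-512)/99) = 106/9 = 11.78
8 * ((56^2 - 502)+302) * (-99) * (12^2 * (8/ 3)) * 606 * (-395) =213738214440960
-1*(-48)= 48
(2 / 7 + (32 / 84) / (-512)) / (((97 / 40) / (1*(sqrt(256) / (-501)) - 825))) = -791548015 / 8164296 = -96.95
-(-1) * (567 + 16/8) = 569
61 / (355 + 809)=61 / 1164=0.05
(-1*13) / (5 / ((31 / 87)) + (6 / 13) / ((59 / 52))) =-23777 / 26409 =-0.90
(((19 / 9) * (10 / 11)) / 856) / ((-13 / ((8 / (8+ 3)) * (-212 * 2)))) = 80560 / 1514799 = 0.05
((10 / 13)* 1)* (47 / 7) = 470 / 91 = 5.16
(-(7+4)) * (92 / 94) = -10.77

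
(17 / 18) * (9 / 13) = 17 / 26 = 0.65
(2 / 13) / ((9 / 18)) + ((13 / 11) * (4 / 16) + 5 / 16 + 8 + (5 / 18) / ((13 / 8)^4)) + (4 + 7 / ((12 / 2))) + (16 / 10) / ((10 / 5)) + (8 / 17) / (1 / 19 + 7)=3861814124309 / 257645353680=14.99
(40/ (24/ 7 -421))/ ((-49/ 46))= 1840/ 20461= 0.09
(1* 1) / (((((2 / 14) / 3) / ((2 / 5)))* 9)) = 14 / 15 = 0.93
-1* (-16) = 16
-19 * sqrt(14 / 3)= -19 * sqrt(42) / 3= -41.04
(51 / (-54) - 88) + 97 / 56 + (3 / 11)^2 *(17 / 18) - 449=-32696087 / 60984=-536.14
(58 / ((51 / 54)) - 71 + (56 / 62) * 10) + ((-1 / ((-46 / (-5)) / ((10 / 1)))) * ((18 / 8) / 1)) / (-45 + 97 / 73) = -0.50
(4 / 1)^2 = 16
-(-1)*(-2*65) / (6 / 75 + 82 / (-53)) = 86125 / 972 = 88.61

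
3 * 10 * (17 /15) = 34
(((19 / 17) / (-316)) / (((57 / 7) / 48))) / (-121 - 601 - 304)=0.00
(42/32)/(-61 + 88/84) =-441/20144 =-0.02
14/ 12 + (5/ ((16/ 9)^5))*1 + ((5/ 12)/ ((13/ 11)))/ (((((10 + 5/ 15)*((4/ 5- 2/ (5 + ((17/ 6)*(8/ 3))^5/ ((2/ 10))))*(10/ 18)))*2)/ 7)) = 1265877222841432009/ 737292112660267008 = 1.72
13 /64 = 0.20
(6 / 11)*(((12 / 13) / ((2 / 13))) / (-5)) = -36 / 55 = -0.65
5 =5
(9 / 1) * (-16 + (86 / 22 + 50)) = 341.18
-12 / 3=-4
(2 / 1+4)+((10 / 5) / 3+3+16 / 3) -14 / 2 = 8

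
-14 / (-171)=14 / 171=0.08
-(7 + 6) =-13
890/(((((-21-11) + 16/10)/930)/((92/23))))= -2069250/19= -108907.89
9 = 9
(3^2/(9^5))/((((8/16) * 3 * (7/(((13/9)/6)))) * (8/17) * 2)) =221/59521392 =0.00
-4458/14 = -2229/7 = -318.43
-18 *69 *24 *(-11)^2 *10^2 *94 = -33903619200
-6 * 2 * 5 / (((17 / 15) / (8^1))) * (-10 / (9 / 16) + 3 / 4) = 122600 / 17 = 7211.76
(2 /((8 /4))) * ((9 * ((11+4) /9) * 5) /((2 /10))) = 375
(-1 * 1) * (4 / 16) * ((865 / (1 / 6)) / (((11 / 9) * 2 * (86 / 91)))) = -2125305 / 3784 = -561.66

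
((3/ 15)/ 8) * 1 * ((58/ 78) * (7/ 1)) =203/ 1560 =0.13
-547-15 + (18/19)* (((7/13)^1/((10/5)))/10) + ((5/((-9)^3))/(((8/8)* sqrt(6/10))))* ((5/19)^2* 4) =-561.98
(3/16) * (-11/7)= -33/112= -0.29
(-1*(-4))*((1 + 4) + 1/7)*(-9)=-1296/7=-185.14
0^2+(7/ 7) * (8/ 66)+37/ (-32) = -1093/ 1056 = -1.04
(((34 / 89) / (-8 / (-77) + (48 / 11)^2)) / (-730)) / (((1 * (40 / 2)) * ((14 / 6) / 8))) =-6171 / 1316941900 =-0.00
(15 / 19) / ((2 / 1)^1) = 15 / 38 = 0.39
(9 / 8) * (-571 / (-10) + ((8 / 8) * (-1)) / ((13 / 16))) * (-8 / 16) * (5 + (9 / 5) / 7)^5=-430821819270144 / 3413921875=-126195.57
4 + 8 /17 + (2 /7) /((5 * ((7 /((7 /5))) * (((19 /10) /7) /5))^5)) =1820863524 /42093683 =43.26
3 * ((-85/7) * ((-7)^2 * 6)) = -10710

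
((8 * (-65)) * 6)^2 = 9734400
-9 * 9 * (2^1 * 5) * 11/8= -4455/4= -1113.75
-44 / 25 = -1.76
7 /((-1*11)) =-7 /11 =-0.64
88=88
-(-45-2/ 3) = 45.67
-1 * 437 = -437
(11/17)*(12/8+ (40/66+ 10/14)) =1303/714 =1.82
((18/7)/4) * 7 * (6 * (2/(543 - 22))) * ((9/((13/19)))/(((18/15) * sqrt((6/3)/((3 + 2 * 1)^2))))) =4.02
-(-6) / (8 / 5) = 15 / 4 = 3.75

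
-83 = -83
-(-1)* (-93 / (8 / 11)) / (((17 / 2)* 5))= -1023 / 340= -3.01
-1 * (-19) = 19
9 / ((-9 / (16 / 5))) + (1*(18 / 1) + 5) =99 / 5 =19.80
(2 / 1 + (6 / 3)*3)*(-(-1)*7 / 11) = 56 / 11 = 5.09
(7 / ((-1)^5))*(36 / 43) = -252 / 43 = -5.86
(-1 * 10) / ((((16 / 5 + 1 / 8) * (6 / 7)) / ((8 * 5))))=-8000 / 57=-140.35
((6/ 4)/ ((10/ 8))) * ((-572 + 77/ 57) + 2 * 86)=-45446/ 95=-478.38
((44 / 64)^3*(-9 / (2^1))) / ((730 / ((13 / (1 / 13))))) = -2024451 / 5980160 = -0.34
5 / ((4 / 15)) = 75 / 4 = 18.75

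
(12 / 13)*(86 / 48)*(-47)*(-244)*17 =4191554 / 13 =322427.23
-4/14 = -2/7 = -0.29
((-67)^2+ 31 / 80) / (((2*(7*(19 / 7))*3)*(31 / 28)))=838019 / 23560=35.57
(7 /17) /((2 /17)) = 3.50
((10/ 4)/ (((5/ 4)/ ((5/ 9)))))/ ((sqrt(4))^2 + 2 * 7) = 5/ 81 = 0.06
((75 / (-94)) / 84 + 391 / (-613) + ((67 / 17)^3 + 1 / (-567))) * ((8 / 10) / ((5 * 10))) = 5555564789149 / 5732711941500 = 0.97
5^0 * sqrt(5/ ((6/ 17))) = sqrt(510)/ 6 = 3.76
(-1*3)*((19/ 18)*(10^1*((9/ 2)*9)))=-2565/ 2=-1282.50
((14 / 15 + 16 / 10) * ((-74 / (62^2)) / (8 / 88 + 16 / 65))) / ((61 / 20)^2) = -40211600 / 2585361963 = -0.02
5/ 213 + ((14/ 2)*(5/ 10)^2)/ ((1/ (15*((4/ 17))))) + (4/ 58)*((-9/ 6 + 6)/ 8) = 5240989/ 840072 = 6.24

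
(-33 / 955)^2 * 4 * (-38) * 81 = -13407768 / 912025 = -14.70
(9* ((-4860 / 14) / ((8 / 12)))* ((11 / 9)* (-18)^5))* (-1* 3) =-227286686880 / 7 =-32469526697.14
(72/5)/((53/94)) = 6768/265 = 25.54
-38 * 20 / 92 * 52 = -9880 / 23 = -429.57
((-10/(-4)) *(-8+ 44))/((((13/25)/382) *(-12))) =-71625/13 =-5509.62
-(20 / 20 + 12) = -13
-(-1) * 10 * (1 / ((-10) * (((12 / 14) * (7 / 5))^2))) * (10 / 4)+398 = 28531 / 72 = 396.26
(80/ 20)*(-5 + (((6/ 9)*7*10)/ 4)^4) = 6000880/ 81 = 74084.94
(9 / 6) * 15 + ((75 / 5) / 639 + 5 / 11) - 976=-4465861 / 4686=-953.02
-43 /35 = -1.23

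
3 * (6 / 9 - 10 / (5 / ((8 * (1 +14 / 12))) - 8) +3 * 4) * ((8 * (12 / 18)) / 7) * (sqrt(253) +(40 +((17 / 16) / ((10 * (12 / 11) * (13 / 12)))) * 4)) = 268768 * sqrt(253) / 8421 +705079252 / 547365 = 1795.80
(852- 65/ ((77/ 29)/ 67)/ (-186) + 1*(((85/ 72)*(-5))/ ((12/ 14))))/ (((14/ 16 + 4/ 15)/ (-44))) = -8805606830/ 267561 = -32910.65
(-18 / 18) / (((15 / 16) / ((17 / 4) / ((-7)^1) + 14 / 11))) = -164 / 231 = -0.71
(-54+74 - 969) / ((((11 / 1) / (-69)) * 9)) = 21827 / 33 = 661.42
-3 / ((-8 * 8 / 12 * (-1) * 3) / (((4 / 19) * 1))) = -3 / 76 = -0.04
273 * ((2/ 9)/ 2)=91/ 3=30.33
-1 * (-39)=39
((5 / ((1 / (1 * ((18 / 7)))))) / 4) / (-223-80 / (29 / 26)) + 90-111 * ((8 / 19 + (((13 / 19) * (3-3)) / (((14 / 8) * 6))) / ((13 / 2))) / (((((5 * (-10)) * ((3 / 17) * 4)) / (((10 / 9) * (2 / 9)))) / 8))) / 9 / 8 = 248677670951 / 2762304930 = 90.03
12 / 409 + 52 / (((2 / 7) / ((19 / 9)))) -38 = 1274552 / 3681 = 346.25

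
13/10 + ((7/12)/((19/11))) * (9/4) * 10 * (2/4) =7751/1520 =5.10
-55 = -55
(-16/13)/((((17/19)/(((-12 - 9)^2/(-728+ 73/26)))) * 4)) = 7448/35615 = 0.21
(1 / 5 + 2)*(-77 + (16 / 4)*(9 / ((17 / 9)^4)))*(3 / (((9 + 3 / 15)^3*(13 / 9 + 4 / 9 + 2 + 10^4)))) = -836314335 / 13308155291672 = -0.00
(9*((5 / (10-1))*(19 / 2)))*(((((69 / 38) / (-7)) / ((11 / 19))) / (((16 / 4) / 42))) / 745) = -3933 / 13112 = -0.30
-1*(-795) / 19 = 795 / 19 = 41.84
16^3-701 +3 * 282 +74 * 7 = 4759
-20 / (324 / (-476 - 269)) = 3725 / 81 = 45.99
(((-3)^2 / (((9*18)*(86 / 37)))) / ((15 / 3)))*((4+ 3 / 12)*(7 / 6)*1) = 4403 / 185760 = 0.02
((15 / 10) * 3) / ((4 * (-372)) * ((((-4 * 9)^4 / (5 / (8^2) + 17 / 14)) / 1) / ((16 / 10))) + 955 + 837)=-1737 / 466529448448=-0.00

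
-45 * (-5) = 225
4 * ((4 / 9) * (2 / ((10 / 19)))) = 304 / 45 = 6.76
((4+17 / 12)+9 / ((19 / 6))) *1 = 1883 / 228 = 8.26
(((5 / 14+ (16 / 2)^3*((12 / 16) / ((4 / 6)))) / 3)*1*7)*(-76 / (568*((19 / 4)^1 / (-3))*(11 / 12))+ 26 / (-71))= -863383 / 2343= -368.49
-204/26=-102/13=-7.85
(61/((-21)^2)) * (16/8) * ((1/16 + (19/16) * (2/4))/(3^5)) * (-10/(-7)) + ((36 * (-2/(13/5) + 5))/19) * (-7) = -3960669145/70584696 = -56.11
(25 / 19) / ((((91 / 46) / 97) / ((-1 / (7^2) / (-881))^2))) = 111550 / 3222099667969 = 0.00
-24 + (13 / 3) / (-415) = -29893 / 1245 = -24.01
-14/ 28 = -0.50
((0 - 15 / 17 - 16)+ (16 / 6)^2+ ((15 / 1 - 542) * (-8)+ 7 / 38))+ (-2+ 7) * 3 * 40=27944485 / 5814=4806.41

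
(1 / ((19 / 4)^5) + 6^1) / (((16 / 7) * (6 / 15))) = 260008315 / 39617584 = 6.56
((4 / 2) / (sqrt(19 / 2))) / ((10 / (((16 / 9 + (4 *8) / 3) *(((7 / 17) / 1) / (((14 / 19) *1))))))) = 56 *sqrt(38) / 765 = 0.45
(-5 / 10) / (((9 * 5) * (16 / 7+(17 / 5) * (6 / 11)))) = -77 / 28692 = -0.00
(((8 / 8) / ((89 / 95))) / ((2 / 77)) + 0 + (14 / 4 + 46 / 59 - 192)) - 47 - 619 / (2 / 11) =-37787507 / 10502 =-3598.12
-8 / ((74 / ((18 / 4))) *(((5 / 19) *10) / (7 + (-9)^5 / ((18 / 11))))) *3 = 37016541 / 1850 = 20008.94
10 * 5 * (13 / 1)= 650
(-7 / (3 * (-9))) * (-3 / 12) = -0.06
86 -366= -280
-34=-34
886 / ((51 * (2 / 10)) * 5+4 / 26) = 11518 / 665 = 17.32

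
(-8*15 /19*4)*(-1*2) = 960 /19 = 50.53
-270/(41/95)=-25650/41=-625.61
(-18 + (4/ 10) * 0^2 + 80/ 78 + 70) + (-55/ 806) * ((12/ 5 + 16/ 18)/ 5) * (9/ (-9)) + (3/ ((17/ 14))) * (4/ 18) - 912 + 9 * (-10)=-292380952/ 308295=-948.38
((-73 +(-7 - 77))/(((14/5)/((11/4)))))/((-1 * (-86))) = -8635/4816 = -1.79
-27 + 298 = 271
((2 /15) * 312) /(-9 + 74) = 16 /25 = 0.64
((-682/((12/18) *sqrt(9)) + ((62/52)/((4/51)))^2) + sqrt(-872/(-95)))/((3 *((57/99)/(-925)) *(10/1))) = 2418994325/411008 - 407 *sqrt(20710)/361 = 5723.27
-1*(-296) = 296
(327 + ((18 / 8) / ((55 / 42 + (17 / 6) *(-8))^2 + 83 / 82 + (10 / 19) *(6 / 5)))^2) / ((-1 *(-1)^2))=-177496381216005816 / 542802348938161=-327.00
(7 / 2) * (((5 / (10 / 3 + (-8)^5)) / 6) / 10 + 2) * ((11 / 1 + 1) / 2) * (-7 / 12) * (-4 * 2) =786351 / 4012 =196.00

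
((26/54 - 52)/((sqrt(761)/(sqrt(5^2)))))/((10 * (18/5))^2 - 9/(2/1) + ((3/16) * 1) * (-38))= -11128 * sqrt(761)/42224085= -0.01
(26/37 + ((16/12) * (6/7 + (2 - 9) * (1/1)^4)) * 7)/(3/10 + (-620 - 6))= 62860/694527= 0.09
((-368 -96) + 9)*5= -2275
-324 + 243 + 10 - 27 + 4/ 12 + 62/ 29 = -8311/ 87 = -95.53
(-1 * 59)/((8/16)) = -118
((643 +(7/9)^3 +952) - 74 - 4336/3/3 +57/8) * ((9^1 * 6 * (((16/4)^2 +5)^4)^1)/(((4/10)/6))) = 659619154845/4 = 164904788711.25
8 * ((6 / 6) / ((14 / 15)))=60 / 7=8.57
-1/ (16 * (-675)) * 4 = 1/ 2700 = 0.00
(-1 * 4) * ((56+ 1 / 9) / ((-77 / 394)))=795880 / 693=1148.46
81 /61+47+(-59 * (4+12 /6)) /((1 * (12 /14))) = -22245 /61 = -364.67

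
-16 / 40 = -2 / 5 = -0.40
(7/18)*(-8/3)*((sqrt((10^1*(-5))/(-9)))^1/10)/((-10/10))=14*sqrt(2)/81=0.24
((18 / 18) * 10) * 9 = 90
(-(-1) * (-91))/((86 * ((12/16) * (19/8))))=-1456/2451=-0.59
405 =405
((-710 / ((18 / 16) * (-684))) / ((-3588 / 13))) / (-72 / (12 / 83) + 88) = 71 / 8707662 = 0.00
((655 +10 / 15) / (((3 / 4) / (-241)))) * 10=-18961880 / 9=-2106875.56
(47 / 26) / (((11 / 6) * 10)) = 141 / 1430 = 0.10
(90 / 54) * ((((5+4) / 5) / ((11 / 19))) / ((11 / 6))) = 342 / 121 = 2.83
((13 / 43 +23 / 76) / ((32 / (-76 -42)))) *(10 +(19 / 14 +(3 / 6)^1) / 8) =-66836439 / 2928128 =-22.83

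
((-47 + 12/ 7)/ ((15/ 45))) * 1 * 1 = -951/ 7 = -135.86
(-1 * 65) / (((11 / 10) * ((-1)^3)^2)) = -650 / 11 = -59.09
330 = 330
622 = 622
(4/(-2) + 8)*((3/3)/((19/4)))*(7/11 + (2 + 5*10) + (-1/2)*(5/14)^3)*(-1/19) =-9528531/2724106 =-3.50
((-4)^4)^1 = 256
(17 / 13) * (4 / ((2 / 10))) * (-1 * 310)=-105400 / 13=-8107.69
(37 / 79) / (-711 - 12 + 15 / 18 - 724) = -222 / 685483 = -0.00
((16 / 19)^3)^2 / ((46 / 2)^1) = 16777216 / 1082055263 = 0.02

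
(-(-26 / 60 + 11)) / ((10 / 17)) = -5389 / 300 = -17.96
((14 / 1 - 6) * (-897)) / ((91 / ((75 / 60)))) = -690 / 7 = -98.57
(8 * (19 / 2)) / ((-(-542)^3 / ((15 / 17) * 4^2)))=2280 / 338342687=0.00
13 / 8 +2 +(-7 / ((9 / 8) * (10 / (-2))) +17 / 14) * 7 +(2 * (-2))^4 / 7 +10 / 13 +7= 2135191 / 32760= 65.18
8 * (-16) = -128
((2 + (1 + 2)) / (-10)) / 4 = -1 / 8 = -0.12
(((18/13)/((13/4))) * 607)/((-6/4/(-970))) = 28261920/169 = 167230.30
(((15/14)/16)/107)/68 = 15/1629824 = 0.00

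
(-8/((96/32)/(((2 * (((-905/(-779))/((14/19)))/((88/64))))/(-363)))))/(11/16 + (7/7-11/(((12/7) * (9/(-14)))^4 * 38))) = 415886358528/36812718934607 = 0.01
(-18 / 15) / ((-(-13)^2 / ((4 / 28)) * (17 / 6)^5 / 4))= 186624 / 8398454155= 0.00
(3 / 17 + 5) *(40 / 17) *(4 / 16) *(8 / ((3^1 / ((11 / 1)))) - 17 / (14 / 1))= 519640 / 6069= 85.62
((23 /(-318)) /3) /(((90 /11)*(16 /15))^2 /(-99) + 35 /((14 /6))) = -30613 /18069714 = -0.00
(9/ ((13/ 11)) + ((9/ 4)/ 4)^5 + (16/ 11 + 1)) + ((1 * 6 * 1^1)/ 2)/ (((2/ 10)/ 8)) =19511957607/ 149946368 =130.13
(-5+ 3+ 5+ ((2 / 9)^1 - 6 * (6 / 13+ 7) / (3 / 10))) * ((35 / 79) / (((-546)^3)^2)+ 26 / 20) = -33201859316217355614499 / 174920525578619795520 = -189.81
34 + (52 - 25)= 61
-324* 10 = -3240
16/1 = 16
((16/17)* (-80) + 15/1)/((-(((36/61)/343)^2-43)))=-1.40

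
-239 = -239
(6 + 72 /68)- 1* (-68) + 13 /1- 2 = 1463 /17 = 86.06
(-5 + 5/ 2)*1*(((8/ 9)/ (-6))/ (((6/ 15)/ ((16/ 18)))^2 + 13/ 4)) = 4000/ 37287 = 0.11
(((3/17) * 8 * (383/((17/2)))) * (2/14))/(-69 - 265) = -0.03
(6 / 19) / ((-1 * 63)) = -2 / 399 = -0.01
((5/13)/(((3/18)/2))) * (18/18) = 60/13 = 4.62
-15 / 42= -5 / 14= -0.36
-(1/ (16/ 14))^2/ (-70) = 7/ 640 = 0.01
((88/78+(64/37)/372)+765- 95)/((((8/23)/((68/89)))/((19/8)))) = 37171974699/10616632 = 3501.30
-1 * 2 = -2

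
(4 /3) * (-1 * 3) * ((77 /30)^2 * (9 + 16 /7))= -66913 /225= -297.39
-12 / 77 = -0.16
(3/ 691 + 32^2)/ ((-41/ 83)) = -58729721/ 28331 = -2072.98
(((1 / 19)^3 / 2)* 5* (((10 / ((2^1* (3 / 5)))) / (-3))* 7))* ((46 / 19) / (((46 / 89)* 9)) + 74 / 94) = -4598125 / 496132047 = -0.01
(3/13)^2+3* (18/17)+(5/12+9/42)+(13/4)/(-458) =425936561/110530056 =3.85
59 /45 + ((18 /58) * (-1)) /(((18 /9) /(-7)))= 6257 /2610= 2.40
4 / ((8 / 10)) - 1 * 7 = -2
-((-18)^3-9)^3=199279038321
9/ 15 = 3/ 5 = 0.60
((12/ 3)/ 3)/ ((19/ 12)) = 16/ 19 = 0.84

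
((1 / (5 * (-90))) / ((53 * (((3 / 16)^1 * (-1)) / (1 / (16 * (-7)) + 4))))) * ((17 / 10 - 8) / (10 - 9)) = -149 / 26500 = -0.01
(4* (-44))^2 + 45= 31021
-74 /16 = -37 /8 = -4.62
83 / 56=1.48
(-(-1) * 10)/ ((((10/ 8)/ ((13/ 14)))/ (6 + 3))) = 468/ 7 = 66.86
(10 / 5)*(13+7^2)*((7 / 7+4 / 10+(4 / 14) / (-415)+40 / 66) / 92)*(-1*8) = -9535352 / 440979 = -21.62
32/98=16/49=0.33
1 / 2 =0.50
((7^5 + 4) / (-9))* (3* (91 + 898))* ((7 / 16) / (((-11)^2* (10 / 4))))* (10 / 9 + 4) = -2676798719 / 65340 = -40967.23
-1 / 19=-0.05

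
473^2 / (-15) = -223729 / 15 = -14915.27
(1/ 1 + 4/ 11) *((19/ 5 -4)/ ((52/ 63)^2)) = -0.40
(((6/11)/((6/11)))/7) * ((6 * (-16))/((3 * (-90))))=16/315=0.05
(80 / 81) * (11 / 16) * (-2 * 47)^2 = 485980 / 81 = 5999.75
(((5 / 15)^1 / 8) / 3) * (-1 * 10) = -5 / 36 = -0.14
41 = 41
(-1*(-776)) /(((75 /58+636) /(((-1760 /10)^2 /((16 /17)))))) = 1481303296 /36963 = 40075.30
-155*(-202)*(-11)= -344410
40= 40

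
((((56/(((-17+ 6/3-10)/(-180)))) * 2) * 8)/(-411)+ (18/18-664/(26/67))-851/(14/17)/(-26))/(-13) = 420394413/3241420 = 129.69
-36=-36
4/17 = 0.24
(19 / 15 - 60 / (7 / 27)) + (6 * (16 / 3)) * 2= -17447 / 105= -166.16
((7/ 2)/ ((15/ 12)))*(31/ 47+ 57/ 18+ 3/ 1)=2695/ 141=19.11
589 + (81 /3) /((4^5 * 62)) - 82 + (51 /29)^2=27235612851 /53393408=510.09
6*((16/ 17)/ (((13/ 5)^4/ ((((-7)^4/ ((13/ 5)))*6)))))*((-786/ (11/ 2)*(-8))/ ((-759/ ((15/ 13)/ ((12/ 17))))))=-22646232000000/ 13433009447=-1685.86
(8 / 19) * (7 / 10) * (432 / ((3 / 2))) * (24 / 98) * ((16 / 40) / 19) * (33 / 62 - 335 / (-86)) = 163178496 / 84212275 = 1.94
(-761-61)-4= -826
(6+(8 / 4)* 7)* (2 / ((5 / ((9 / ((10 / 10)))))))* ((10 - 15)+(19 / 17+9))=368.47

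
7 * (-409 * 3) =-8589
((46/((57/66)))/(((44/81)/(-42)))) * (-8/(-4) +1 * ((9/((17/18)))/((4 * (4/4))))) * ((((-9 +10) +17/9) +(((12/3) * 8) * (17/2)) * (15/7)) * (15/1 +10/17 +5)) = -1195076805300/5491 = -217642834.69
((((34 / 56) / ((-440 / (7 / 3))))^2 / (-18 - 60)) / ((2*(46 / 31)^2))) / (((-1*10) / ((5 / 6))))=277729 / 110430579916800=0.00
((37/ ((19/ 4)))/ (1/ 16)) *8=18944/ 19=997.05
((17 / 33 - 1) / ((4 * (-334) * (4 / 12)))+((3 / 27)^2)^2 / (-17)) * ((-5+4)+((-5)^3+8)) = -26105966 / 204893469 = -0.13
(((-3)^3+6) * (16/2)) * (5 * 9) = -7560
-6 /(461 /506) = -6.59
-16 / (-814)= 8 / 407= 0.02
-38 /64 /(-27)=19 /864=0.02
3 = 3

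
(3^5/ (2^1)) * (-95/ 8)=-1442.81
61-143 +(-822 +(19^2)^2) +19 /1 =129436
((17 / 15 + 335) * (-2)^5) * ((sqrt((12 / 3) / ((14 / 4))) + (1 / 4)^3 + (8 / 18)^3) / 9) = -322688 * sqrt(14) / 945-2432765 / 19683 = -1401.26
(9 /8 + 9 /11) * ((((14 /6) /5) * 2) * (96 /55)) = 9576 /3025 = 3.17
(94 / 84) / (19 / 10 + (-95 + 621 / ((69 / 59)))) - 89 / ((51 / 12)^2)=-130881701 / 26576151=-4.92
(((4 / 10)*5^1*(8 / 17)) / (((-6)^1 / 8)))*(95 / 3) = -6080 / 153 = -39.74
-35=-35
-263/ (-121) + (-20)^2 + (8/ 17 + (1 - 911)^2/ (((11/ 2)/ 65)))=20131939239/ 2057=9787039.01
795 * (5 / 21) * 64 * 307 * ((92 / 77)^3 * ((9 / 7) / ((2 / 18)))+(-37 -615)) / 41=-52602005224902400 / 917174797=-57352213.99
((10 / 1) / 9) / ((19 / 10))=100 / 171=0.58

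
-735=-735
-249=-249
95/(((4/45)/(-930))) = -1987875/2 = -993937.50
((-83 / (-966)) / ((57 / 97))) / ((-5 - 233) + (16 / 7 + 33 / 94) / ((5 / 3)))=-378397 / 611829279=-0.00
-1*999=-999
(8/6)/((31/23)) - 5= -373/93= -4.01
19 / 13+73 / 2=987 / 26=37.96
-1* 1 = -1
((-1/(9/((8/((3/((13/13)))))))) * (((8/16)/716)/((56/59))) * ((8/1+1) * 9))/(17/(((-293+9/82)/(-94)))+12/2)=-0.00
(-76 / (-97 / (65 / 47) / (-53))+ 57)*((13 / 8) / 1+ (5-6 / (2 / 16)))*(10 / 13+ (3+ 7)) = 22671845 / 118534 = 191.27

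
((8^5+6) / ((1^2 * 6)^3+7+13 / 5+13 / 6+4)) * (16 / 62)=7865760 / 215543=36.49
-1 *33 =-33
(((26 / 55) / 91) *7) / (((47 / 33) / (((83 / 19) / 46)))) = 249 / 102695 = 0.00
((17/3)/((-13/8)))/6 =-68/117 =-0.58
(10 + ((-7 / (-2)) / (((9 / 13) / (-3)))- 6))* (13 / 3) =-871 / 18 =-48.39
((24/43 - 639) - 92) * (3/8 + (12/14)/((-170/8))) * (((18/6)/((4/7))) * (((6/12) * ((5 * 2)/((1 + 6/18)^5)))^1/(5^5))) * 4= -36475177473/18713600000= -1.95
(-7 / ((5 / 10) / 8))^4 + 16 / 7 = 1101463568 / 7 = 157351938.29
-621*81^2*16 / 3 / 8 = -2716254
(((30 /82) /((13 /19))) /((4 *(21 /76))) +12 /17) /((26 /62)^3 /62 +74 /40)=1393722481940 /2168711650469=0.64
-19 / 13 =-1.46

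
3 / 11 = 0.27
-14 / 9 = -1.56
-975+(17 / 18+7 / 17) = -297935 / 306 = -973.64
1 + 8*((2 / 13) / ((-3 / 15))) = -67 / 13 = -5.15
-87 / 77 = -1.13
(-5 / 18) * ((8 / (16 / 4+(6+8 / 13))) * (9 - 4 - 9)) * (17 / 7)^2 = 150280 / 30429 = 4.94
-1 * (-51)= 51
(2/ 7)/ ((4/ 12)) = 6/ 7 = 0.86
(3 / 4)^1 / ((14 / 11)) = 33 / 56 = 0.59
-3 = -3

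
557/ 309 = 1.80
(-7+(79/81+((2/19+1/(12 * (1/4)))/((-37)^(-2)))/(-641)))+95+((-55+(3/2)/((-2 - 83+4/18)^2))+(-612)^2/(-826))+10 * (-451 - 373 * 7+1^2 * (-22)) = -31260.40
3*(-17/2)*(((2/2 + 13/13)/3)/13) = -17/13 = -1.31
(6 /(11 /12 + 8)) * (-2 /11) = -144 /1177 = -0.12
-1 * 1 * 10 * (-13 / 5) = 26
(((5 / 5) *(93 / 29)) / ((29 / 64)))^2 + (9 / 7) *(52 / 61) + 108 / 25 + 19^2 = 3144699061171 / 7550224675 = 416.50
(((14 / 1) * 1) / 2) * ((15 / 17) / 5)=21 / 17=1.24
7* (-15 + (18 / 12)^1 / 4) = -102.38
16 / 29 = 0.55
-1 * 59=-59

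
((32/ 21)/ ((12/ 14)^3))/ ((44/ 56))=2744/ 891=3.08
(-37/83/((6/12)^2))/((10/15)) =-222/83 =-2.67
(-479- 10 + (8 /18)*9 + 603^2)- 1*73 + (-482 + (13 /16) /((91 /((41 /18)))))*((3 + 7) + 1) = 721222435 /2016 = 357749.22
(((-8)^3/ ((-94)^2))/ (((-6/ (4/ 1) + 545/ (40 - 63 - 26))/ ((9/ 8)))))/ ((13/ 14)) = 197568/ 35522929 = 0.01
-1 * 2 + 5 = 3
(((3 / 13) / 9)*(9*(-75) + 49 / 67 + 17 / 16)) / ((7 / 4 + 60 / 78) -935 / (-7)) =-1683913 / 13275916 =-0.13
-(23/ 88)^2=-529/ 7744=-0.07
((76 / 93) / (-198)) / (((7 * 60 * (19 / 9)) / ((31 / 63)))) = -0.00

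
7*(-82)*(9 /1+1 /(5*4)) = -51947 /10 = -5194.70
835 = 835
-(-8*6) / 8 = 6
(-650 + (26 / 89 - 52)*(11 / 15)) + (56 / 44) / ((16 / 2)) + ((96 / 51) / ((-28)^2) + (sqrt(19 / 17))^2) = -11199193913 / 16310140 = -686.64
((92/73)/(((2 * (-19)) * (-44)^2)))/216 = -23/290005056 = -0.00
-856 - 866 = -1722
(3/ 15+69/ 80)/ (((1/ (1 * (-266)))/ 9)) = -20349/ 8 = -2543.62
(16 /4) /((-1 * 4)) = -1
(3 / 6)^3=1 / 8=0.12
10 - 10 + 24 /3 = 8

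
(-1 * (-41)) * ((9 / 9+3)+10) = 574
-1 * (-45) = 45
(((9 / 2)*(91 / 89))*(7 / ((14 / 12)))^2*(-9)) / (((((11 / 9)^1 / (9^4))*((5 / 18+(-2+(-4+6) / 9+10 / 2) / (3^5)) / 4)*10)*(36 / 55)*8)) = -951892141473 / 453188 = -2100435.45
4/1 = 4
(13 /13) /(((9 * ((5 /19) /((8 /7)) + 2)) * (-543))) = -0.00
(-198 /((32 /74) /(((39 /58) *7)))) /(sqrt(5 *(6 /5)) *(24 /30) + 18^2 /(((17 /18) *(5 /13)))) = -268514731485 /111128736832 + 481666185 *sqrt(6) /222257473664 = -2.41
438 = 438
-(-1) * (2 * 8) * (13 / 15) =208 / 15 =13.87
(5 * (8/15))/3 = 8/9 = 0.89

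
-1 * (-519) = 519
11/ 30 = 0.37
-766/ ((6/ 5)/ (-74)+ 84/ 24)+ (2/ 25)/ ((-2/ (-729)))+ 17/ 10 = -12182073/ 64450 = -189.02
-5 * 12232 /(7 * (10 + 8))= -30580 /63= -485.40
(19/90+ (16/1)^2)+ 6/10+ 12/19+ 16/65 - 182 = 1682563/22230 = 75.69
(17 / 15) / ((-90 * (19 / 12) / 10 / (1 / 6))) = -34 / 2565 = -0.01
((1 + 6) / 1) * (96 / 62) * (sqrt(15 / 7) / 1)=48 * sqrt(105) / 31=15.87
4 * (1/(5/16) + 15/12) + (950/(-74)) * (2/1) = -1457/185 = -7.88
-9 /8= -1.12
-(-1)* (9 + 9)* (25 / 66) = 75 / 11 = 6.82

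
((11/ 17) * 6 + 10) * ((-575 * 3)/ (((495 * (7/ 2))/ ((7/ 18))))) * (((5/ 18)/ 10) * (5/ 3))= -33925/ 136323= -0.25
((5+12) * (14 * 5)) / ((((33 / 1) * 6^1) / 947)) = 563465 / 99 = 5691.57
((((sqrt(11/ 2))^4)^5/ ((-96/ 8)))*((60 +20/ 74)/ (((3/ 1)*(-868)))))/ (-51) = -28920228430115/ 30190067712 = -957.94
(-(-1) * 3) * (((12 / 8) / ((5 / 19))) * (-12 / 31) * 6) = -6156 / 155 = -39.72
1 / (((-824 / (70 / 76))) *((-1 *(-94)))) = -35 / 2943328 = -0.00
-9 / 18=-1 / 2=-0.50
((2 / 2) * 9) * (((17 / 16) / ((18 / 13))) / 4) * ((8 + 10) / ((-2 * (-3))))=663 / 128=5.18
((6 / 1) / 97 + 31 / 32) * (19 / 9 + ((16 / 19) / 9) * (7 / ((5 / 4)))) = 2402449 / 884640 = 2.72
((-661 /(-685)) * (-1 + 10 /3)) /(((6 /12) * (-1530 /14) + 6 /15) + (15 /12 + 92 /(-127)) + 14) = -16453612 /290237103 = -0.06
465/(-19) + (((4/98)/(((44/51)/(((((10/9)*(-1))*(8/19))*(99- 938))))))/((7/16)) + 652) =144084757/215061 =669.97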